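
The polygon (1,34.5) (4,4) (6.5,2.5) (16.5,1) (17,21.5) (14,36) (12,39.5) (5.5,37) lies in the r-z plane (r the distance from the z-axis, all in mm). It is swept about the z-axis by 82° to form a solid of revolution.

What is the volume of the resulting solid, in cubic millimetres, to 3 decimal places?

Profile (r,z), 8 vertices: (1,34.5) (4,4) (6.5,2.5) (16.5,1) (17,21.5) (14,36) (12,39.5) (5.5,37)
edge 0: (1,34.5)→(4,4)  cross = 1·4 − 4·34.5 = -134.0000; (r_i+r_j)·cross = 5·-134.0000 = -670.0000
edge 1: (4,4)→(6.5,2.5)  cross = 4·2.5 − 6.5·4 = -16.0000; (r_i+r_j)·cross = 10.5·-16.0000 = -168.0000
edge 2: (6.5,2.5)→(16.5,1)  cross = 6.5·1 − 16.5·2.5 = -34.7500; (r_i+r_j)·cross = 23·-34.7500 = -799.2500
edge 3: (16.5,1)→(17,21.5)  cross = 16.5·21.5 − 17·1 = 337.7500; (r_i+r_j)·cross = 33.5·337.7500 = 11314.6250
edge 4: (17,21.5)→(14,36)  cross = 17·36 − 14·21.5 = 311.0000; (r_i+r_j)·cross = 31·311.0000 = 9641.0000
edge 5: (14,36)→(12,39.5)  cross = 14·39.5 − 12·36 = 121.0000; (r_i+r_j)·cross = 26·121.0000 = 3146.0000
edge 6: (12,39.5)→(5.5,37)  cross = 12·37 − 5.5·39.5 = 226.7500; (r_i+r_j)·cross = 17.5·226.7500 = 3968.1250
edge 7: (5.5,37)→(1,34.5)  cross = 5.5·34.5 − 1·37 = 152.7500; (r_i+r_j)·cross = 6.5·152.7500 = 992.8750
Σcross = 964.5000 → A = |Σcross|/2 = 482.2500 mm²
Σ(r_i+r_j)·cross = 27425.3750 → first moment M = |Σ|/6 = 4570.8958
R_c = M/A = 4570.8958/482.2500 = 9.4783 mm
θ = 82° = 1.431170 rad
V = θ·R_c·A = 1.431170·9.4783·482.2500 = 6541.729 mm³

Volume = 6541.729 mm³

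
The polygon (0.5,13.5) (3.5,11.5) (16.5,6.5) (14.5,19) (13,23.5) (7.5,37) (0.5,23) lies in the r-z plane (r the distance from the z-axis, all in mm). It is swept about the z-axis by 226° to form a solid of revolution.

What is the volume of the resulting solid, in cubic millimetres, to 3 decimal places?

Volume = 8772.115 mm³

Profile (r,z), 7 vertices: (0.5,13.5) (3.5,11.5) (16.5,6.5) (14.5,19) (13,23.5) (7.5,37) (0.5,23)
edge 0: (0.5,13.5)→(3.5,11.5)  cross = 0.5·11.5 − 3.5·13.5 = -41.5000; (r_i+r_j)·cross = 4·-41.5000 = -166.0000
edge 1: (3.5,11.5)→(16.5,6.5)  cross = 3.5·6.5 − 16.5·11.5 = -167.0000; (r_i+r_j)·cross = 20·-167.0000 = -3340.0000
edge 2: (16.5,6.5)→(14.5,19)  cross = 16.5·19 − 14.5·6.5 = 219.2500; (r_i+r_j)·cross = 31·219.2500 = 6796.7500
edge 3: (14.5,19)→(13,23.5)  cross = 14.5·23.5 − 13·19 = 93.7500; (r_i+r_j)·cross = 27.5·93.7500 = 2578.1250
edge 4: (13,23.5)→(7.5,37)  cross = 13·37 − 7.5·23.5 = 304.7500; (r_i+r_j)·cross = 20.5·304.7500 = 6247.3750
edge 5: (7.5,37)→(0.5,23)  cross = 7.5·23 − 0.5·37 = 154.0000; (r_i+r_j)·cross = 8·154.0000 = 1232.0000
edge 6: (0.5,23)→(0.5,13.5)  cross = 0.5·13.5 − 0.5·23 = -4.7500; (r_i+r_j)·cross = 1·-4.7500 = -4.7500
Σcross = 558.5000 → A = |Σcross|/2 = 279.2500 mm²
Σ(r_i+r_j)·cross = 13343.5000 → first moment M = |Σ|/6 = 2223.9167
R_c = M/A = 2223.9167/279.2500 = 7.9639 mm
θ = 226° = 3.944444 rad
V = θ·R_c·A = 3.944444·7.9639·279.2500 = 8772.115 mm³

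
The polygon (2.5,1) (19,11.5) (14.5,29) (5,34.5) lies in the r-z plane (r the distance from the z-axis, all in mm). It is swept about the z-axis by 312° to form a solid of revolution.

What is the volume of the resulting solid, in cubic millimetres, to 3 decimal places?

Profile (r,z), 4 vertices: (2.5,1) (19,11.5) (14.5,29) (5,34.5)
edge 0: (2.5,1)→(19,11.5)  cross = 2.5·11.5 − 19·1 = 9.7500; (r_i+r_j)·cross = 21.5·9.7500 = 209.6250
edge 1: (19,11.5)→(14.5,29)  cross = 19·29 − 14.5·11.5 = 384.2500; (r_i+r_j)·cross = 33.5·384.2500 = 12872.3750
edge 2: (14.5,29)→(5,34.5)  cross = 14.5·34.5 − 5·29 = 355.2500; (r_i+r_j)·cross = 19.5·355.2500 = 6927.3750
edge 3: (5,34.5)→(2.5,1)  cross = 5·1 − 2.5·34.5 = -81.2500; (r_i+r_j)·cross = 7.5·-81.2500 = -609.3750
Σcross = 668.0000 → A = |Σcross|/2 = 334.0000 mm²
Σ(r_i+r_j)·cross = 19400.0000 → first moment M = |Σ|/6 = 3233.3333
R_c = M/A = 3233.3333/334.0000 = 9.6806 mm
θ = 312° = 5.445427 rad
V = θ·R_c·A = 5.445427·9.6806·334.0000 = 17606.881 mm³

Volume = 17606.881 mm³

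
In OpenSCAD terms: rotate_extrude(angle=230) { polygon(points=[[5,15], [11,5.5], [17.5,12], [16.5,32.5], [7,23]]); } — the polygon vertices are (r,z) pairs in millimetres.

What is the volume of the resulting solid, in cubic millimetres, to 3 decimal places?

Profile (r,z), 5 vertices: (5,15) (11,5.5) (17.5,12) (16.5,32.5) (7,23)
edge 0: (5,15)→(11,5.5)  cross = 5·5.5 − 11·15 = -137.5000; (r_i+r_j)·cross = 16·-137.5000 = -2200.0000
edge 1: (11,5.5)→(17.5,12)  cross = 11·12 − 17.5·5.5 = 35.7500; (r_i+r_j)·cross = 28.5·35.7500 = 1018.8750
edge 2: (17.5,12)→(16.5,32.5)  cross = 17.5·32.5 − 16.5·12 = 370.7500; (r_i+r_j)·cross = 34·370.7500 = 12605.5000
edge 3: (16.5,32.5)→(7,23)  cross = 16.5·23 − 7·32.5 = 152.0000; (r_i+r_j)·cross = 23.5·152.0000 = 3572.0000
edge 4: (7,23)→(5,15)  cross = 7·15 − 5·23 = -10.0000; (r_i+r_j)·cross = 12·-10.0000 = -120.0000
Σcross = 411.0000 → A = |Σcross|/2 = 205.5000 mm²
Σ(r_i+r_j)·cross = 14876.3750 → first moment M = |Σ|/6 = 2479.3958
R_c = M/A = 2479.3958/205.5000 = 12.0652 mm
θ = 230° = 4.014257 rad
V = θ·R_c·A = 4.014257·12.0652·205.5000 = 9952.933 mm³

Volume = 9952.933 mm³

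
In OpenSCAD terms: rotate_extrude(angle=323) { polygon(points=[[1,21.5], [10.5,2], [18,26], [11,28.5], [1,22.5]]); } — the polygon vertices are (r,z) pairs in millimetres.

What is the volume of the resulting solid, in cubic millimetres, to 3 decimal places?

Profile (r,z), 5 vertices: (1,21.5) (10.5,2) (18,26) (11,28.5) (1,22.5)
edge 0: (1,21.5)→(10.5,2)  cross = 1·2 − 10.5·21.5 = -223.7500; (r_i+r_j)·cross = 11.5·-223.7500 = -2573.1250
edge 1: (10.5,2)→(18,26)  cross = 10.5·26 − 18·2 = 237.0000; (r_i+r_j)·cross = 28.5·237.0000 = 6754.5000
edge 2: (18,26)→(11,28.5)  cross = 18·28.5 − 11·26 = 227.0000; (r_i+r_j)·cross = 29·227.0000 = 6583.0000
edge 3: (11,28.5)→(1,22.5)  cross = 11·22.5 − 1·28.5 = 219.0000; (r_i+r_j)·cross = 12·219.0000 = 2628.0000
edge 4: (1,22.5)→(1,21.5)  cross = 1·21.5 − 1·22.5 = -1.0000; (r_i+r_j)·cross = 2·-1.0000 = -2.0000
Σcross = 458.2500 → A = |Σcross|/2 = 229.1250 mm²
Σ(r_i+r_j)·cross = 13390.3750 → first moment M = |Σ|/6 = 2231.7292
R_c = M/A = 2231.7292/229.1250 = 9.7402 mm
θ = 323° = 5.637413 rad
V = θ·R_c·A = 5.637413·9.7402·229.1250 = 12581.180 mm³

Volume = 12581.180 mm³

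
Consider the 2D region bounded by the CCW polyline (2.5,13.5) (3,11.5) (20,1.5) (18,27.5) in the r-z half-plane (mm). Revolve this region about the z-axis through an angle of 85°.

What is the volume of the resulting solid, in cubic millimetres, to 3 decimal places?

Volume = 4498.804 mm³

Profile (r,z), 4 vertices: (2.5,13.5) (3,11.5) (20,1.5) (18,27.5)
edge 0: (2.5,13.5)→(3,11.5)  cross = 2.5·11.5 − 3·13.5 = -11.7500; (r_i+r_j)·cross = 5.5·-11.7500 = -64.6250
edge 1: (3,11.5)→(20,1.5)  cross = 3·1.5 − 20·11.5 = -225.5000; (r_i+r_j)·cross = 23·-225.5000 = -5186.5000
edge 2: (20,1.5)→(18,27.5)  cross = 20·27.5 − 18·1.5 = 523.0000; (r_i+r_j)·cross = 38·523.0000 = 19874.0000
edge 3: (18,27.5)→(2.5,13.5)  cross = 18·13.5 − 2.5·27.5 = 174.2500; (r_i+r_j)·cross = 20.5·174.2500 = 3572.1250
Σcross = 460.0000 → A = |Σcross|/2 = 230.0000 mm²
Σ(r_i+r_j)·cross = 18195.0000 → first moment M = |Σ|/6 = 3032.5000
R_c = M/A = 3032.5000/230.0000 = 13.1848 mm
θ = 85° = 1.483530 rad
V = θ·R_c·A = 1.483530·13.1848·230.0000 = 4498.804 mm³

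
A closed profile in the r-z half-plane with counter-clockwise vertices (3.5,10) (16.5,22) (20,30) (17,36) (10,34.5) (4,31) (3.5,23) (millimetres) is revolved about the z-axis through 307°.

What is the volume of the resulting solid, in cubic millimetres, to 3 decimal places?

Profile (r,z), 7 vertices: (3.5,10) (16.5,22) (20,30) (17,36) (10,34.5) (4,31) (3.5,23)
edge 0: (3.5,10)→(16.5,22)  cross = 3.5·22 − 16.5·10 = -88.0000; (r_i+r_j)·cross = 20·-88.0000 = -1760.0000
edge 1: (16.5,22)→(20,30)  cross = 16.5·30 − 20·22 = 55.0000; (r_i+r_j)·cross = 36.5·55.0000 = 2007.5000
edge 2: (20,30)→(17,36)  cross = 20·36 − 17·30 = 210.0000; (r_i+r_j)·cross = 37·210.0000 = 7770.0000
edge 3: (17,36)→(10,34.5)  cross = 17·34.5 − 10·36 = 226.5000; (r_i+r_j)·cross = 27·226.5000 = 6115.5000
edge 4: (10,34.5)→(4,31)  cross = 10·31 − 4·34.5 = 172.0000; (r_i+r_j)·cross = 14·172.0000 = 2408.0000
edge 5: (4,31)→(3.5,23)  cross = 4·23 − 3.5·31 = -16.5000; (r_i+r_j)·cross = 7.5·-16.5000 = -123.7500
edge 6: (3.5,23)→(3.5,10)  cross = 3.5·10 − 3.5·23 = -45.5000; (r_i+r_j)·cross = 7·-45.5000 = -318.5000
Σcross = 513.5000 → A = |Σcross|/2 = 256.7500 mm²
Σ(r_i+r_j)·cross = 16098.7500 → first moment M = |Σ|/6 = 2683.1250
R_c = M/A = 2683.1250/256.7500 = 10.4503 mm
θ = 307° = 5.358161 rad
V = θ·R_c·A = 5.358161·10.4503·256.7500 = 14376.615 mm³

Volume = 14376.615 mm³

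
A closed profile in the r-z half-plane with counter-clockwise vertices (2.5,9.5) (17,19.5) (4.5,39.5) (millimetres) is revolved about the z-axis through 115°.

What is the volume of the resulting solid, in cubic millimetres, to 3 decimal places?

Profile (r,z), 3 vertices: (2.5,9.5) (17,19.5) (4.5,39.5)
edge 0: (2.5,9.5)→(17,19.5)  cross = 2.5·19.5 − 17·9.5 = -112.7500; (r_i+r_j)·cross = 19.5·-112.7500 = -2198.6250
edge 1: (17,19.5)→(4.5,39.5)  cross = 17·39.5 − 4.5·19.5 = 583.7500; (r_i+r_j)·cross = 21.5·583.7500 = 12550.6250
edge 2: (4.5,39.5)→(2.5,9.5)  cross = 4.5·9.5 − 2.5·39.5 = -56.0000; (r_i+r_j)·cross = 7·-56.0000 = -392.0000
Σcross = 415.0000 → A = |Σcross|/2 = 207.5000 mm²
Σ(r_i+r_j)·cross = 9960.0000 → first moment M = |Σ|/6 = 1660.0000
R_c = M/A = 1660.0000/207.5000 = 8.0000 mm
θ = 115° = 2.007129 rad
V = θ·R_c·A = 2.007129·8.0000·207.5000 = 3331.834 mm³

Volume = 3331.834 mm³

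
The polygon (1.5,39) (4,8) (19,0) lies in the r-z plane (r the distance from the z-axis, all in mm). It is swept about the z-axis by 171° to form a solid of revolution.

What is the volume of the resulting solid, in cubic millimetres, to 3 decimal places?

Volume = 5423.109 mm³

Profile (r,z), 3 vertices: (1.5,39) (4,8) (19,0)
edge 0: (1.5,39)→(4,8)  cross = 1.5·8 − 4·39 = -144.0000; (r_i+r_j)·cross = 5.5·-144.0000 = -792.0000
edge 1: (4,8)→(19,0)  cross = 4·0 − 19·8 = -152.0000; (r_i+r_j)·cross = 23·-152.0000 = -3496.0000
edge 2: (19,0)→(1.5,39)  cross = 19·39 − 1.5·0 = 741.0000; (r_i+r_j)·cross = 20.5·741.0000 = 15190.5000
Σcross = 445.0000 → A = |Σcross|/2 = 222.5000 mm²
Σ(r_i+r_j)·cross = 10902.5000 → first moment M = |Σ|/6 = 1817.0833
R_c = M/A = 1817.0833/222.5000 = 8.1667 mm
θ = 171° = 2.984513 rad
V = θ·R_c·A = 2.984513·8.1667·222.5000 = 5423.109 mm³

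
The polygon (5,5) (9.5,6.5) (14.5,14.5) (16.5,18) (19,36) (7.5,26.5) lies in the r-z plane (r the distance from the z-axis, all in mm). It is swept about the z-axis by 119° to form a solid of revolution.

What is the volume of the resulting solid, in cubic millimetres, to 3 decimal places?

Profile (r,z), 6 vertices: (5,5) (9.5,6.5) (14.5,14.5) (16.5,18) (19,36) (7.5,26.5)
edge 0: (5,5)→(9.5,6.5)  cross = 5·6.5 − 9.5·5 = -15.0000; (r_i+r_j)·cross = 14.5·-15.0000 = -217.5000
edge 1: (9.5,6.5)→(14.5,14.5)  cross = 9.5·14.5 − 14.5·6.5 = 43.5000; (r_i+r_j)·cross = 24·43.5000 = 1044.0000
edge 2: (14.5,14.5)→(16.5,18)  cross = 14.5·18 − 16.5·14.5 = 21.7500; (r_i+r_j)·cross = 31·21.7500 = 674.2500
edge 3: (16.5,18)→(19,36)  cross = 16.5·36 − 19·18 = 252.0000; (r_i+r_j)·cross = 35.5·252.0000 = 8946.0000
edge 4: (19,36)→(7.5,26.5)  cross = 19·26.5 − 7.5·36 = 233.5000; (r_i+r_j)·cross = 26.5·233.5000 = 6187.7500
edge 5: (7.5,26.5)→(5,5)  cross = 7.5·5 − 5·26.5 = -95.0000; (r_i+r_j)·cross = 12.5·-95.0000 = -1187.5000
Σcross = 440.7500 → A = |Σcross|/2 = 220.3750 mm²
Σ(r_i+r_j)·cross = 15447.0000 → first moment M = |Σ|/6 = 2574.5000
R_c = M/A = 2574.5000/220.3750 = 11.6824 mm
θ = 119° = 2.076942 rad
V = θ·R_c·A = 2.076942·11.6824·220.3750 = 5347.087 mm³

Volume = 5347.087 mm³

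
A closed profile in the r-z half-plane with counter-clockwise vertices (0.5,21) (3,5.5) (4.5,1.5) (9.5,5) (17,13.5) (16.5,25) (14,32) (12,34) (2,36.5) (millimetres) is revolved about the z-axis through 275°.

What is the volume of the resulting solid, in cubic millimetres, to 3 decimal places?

Volume = 16586.509 mm³

Profile (r,z), 9 vertices: (0.5,21) (3,5.5) (4.5,1.5) (9.5,5) (17,13.5) (16.5,25) (14,32) (12,34) (2,36.5)
edge 0: (0.5,21)→(3,5.5)  cross = 0.5·5.5 − 3·21 = -60.2500; (r_i+r_j)·cross = 3.5·-60.2500 = -210.8750
edge 1: (3,5.5)→(4.5,1.5)  cross = 3·1.5 − 4.5·5.5 = -20.2500; (r_i+r_j)·cross = 7.5·-20.2500 = -151.8750
edge 2: (4.5,1.5)→(9.5,5)  cross = 4.5·5 − 9.5·1.5 = 8.2500; (r_i+r_j)·cross = 14·8.2500 = 115.5000
edge 3: (9.5,5)→(17,13.5)  cross = 9.5·13.5 − 17·5 = 43.2500; (r_i+r_j)·cross = 26.5·43.2500 = 1146.1250
edge 4: (17,13.5)→(16.5,25)  cross = 17·25 − 16.5·13.5 = 202.2500; (r_i+r_j)·cross = 33.5·202.2500 = 6775.3750
edge 5: (16.5,25)→(14,32)  cross = 16.5·32 − 14·25 = 178.0000; (r_i+r_j)·cross = 30.5·178.0000 = 5429.0000
edge 6: (14,32)→(12,34)  cross = 14·34 − 12·32 = 92.0000; (r_i+r_j)·cross = 26·92.0000 = 2392.0000
edge 7: (12,34)→(2,36.5)  cross = 12·36.5 − 2·34 = 370.0000; (r_i+r_j)·cross = 14·370.0000 = 5180.0000
edge 8: (2,36.5)→(0.5,21)  cross = 2·21 − 0.5·36.5 = 23.7500; (r_i+r_j)·cross = 2.5·23.7500 = 59.3750
Σcross = 837.0000 → A = |Σcross|/2 = 418.5000 mm²
Σ(r_i+r_j)·cross = 20734.6250 → first moment M = |Σ|/6 = 3455.7708
R_c = M/A = 3455.7708/418.5000 = 8.2575 mm
θ = 275° = 4.799655 rad
V = θ·R_c·A = 4.799655·8.2575·418.5000 = 16586.509 mm³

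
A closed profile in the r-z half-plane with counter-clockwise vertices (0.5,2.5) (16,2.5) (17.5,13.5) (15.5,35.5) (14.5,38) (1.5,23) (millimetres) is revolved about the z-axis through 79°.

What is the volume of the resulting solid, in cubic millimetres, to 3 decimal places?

Volume = 5828.460 mm³

Profile (r,z), 6 vertices: (0.5,2.5) (16,2.5) (17.5,13.5) (15.5,35.5) (14.5,38) (1.5,23)
edge 0: (0.5,2.5)→(16,2.5)  cross = 0.5·2.5 − 16·2.5 = -38.7500; (r_i+r_j)·cross = 16.5·-38.7500 = -639.3750
edge 1: (16,2.5)→(17.5,13.5)  cross = 16·13.5 − 17.5·2.5 = 172.2500; (r_i+r_j)·cross = 33.5·172.2500 = 5770.3750
edge 2: (17.5,13.5)→(15.5,35.5)  cross = 17.5·35.5 − 15.5·13.5 = 412.0000; (r_i+r_j)·cross = 33·412.0000 = 13596.0000
edge 3: (15.5,35.5)→(14.5,38)  cross = 15.5·38 − 14.5·35.5 = 74.2500; (r_i+r_j)·cross = 30·74.2500 = 2227.5000
edge 4: (14.5,38)→(1.5,23)  cross = 14.5·23 − 1.5·38 = 276.5000; (r_i+r_j)·cross = 16·276.5000 = 4424.0000
edge 5: (1.5,23)→(0.5,2.5)  cross = 1.5·2.5 − 0.5·23 = -7.7500; (r_i+r_j)·cross = 2·-7.7500 = -15.5000
Σcross = 888.5000 → A = |Σcross|/2 = 444.2500 mm²
Σ(r_i+r_j)·cross = 25363.0000 → first moment M = |Σ|/6 = 4227.1667
R_c = M/A = 4227.1667/444.2500 = 9.5153 mm
θ = 79° = 1.378810 rad
V = θ·R_c·A = 1.378810·9.5153·444.2500 = 5828.460 mm³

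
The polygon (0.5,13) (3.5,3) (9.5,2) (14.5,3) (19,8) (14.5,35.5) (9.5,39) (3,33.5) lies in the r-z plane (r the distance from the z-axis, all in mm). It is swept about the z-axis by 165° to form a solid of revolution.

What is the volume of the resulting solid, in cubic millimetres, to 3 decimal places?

Profile (r,z), 8 vertices: (0.5,13) (3.5,3) (9.5,2) (14.5,3) (19,8) (14.5,35.5) (9.5,39) (3,33.5)
edge 0: (0.5,13)→(3.5,3)  cross = 0.5·3 − 3.5·13 = -44.0000; (r_i+r_j)·cross = 4·-44.0000 = -176.0000
edge 1: (3.5,3)→(9.5,2)  cross = 3.5·2 − 9.5·3 = -21.5000; (r_i+r_j)·cross = 13·-21.5000 = -279.5000
edge 2: (9.5,2)→(14.5,3)  cross = 9.5·3 − 14.5·2 = -0.5000; (r_i+r_j)·cross = 24·-0.5000 = -12.0000
edge 3: (14.5,3)→(19,8)  cross = 14.5·8 − 19·3 = 59.0000; (r_i+r_j)·cross = 33.5·59.0000 = 1976.5000
edge 4: (19,8)→(14.5,35.5)  cross = 19·35.5 − 14.5·8 = 558.5000; (r_i+r_j)·cross = 33.5·558.5000 = 18709.7500
edge 5: (14.5,35.5)→(9.5,39)  cross = 14.5·39 − 9.5·35.5 = 228.2500; (r_i+r_j)·cross = 24·228.2500 = 5478.0000
edge 6: (9.5,39)→(3,33.5)  cross = 9.5·33.5 − 3·39 = 201.2500; (r_i+r_j)·cross = 12.5·201.2500 = 2515.6250
edge 7: (3,33.5)→(0.5,13)  cross = 3·13 − 0.5·33.5 = 22.2500; (r_i+r_j)·cross = 3.5·22.2500 = 77.8750
Σcross = 1003.2500 → A = |Σcross|/2 = 501.6250 mm²
Σ(r_i+r_j)·cross = 28290.2500 → first moment M = |Σ|/6 = 4715.0417
R_c = M/A = 4715.0417/501.6250 = 9.3995 mm
θ = 165° = 2.879793 rad
V = θ·R_c·A = 2.879793·9.3995·501.6250 = 13578.345 mm³

Volume = 13578.345 mm³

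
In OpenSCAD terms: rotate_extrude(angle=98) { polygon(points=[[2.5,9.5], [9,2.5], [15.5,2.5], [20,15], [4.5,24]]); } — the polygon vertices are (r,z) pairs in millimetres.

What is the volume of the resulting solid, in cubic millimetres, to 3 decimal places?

Volume = 4320.171 mm³

Profile (r,z), 5 vertices: (2.5,9.5) (9,2.5) (15.5,2.5) (20,15) (4.5,24)
edge 0: (2.5,9.5)→(9,2.5)  cross = 2.5·2.5 − 9·9.5 = -79.2500; (r_i+r_j)·cross = 11.5·-79.2500 = -911.3750
edge 1: (9,2.5)→(15.5,2.5)  cross = 9·2.5 − 15.5·2.5 = -16.2500; (r_i+r_j)·cross = 24.5·-16.2500 = -398.1250
edge 2: (15.5,2.5)→(20,15)  cross = 15.5·15 − 20·2.5 = 182.5000; (r_i+r_j)·cross = 35.5·182.5000 = 6478.7500
edge 3: (20,15)→(4.5,24)  cross = 20·24 − 4.5·15 = 412.5000; (r_i+r_j)·cross = 24.5·412.5000 = 10106.2500
edge 4: (4.5,24)→(2.5,9.5)  cross = 4.5·9.5 − 2.5·24 = -17.2500; (r_i+r_j)·cross = 7·-17.2500 = -120.7500
Σcross = 482.2500 → A = |Σcross|/2 = 241.1250 mm²
Σ(r_i+r_j)·cross = 15154.7500 → first moment M = |Σ|/6 = 2525.7917
R_c = M/A = 2525.7917/241.1250 = 10.4750 mm
θ = 98° = 1.710423 rad
V = θ·R_c·A = 1.710423·10.4750·241.1250 = 4320.171 mm³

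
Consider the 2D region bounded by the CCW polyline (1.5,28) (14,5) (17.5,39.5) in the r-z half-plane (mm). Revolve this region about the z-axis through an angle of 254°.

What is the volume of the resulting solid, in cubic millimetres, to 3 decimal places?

Volume = 12477.616 mm³

Profile (r,z), 3 vertices: (1.5,28) (14,5) (17.5,39.5)
edge 0: (1.5,28)→(14,5)  cross = 1.5·5 − 14·28 = -384.5000; (r_i+r_j)·cross = 15.5·-384.5000 = -5959.7500
edge 1: (14,5)→(17.5,39.5)  cross = 14·39.5 − 17.5·5 = 465.5000; (r_i+r_j)·cross = 31.5·465.5000 = 14663.2500
edge 2: (17.5,39.5)→(1.5,28)  cross = 17.5·28 − 1.5·39.5 = 430.7500; (r_i+r_j)·cross = 19·430.7500 = 8184.2500
Σcross = 511.7500 → A = |Σcross|/2 = 255.8750 mm²
Σ(r_i+r_j)·cross = 16887.7500 → first moment M = |Σ|/6 = 2814.6250
R_c = M/A = 2814.6250/255.8750 = 11.0000 mm
θ = 254° = 4.433136 rad
V = θ·R_c·A = 4.433136·11.0000·255.8750 = 12477.616 mm³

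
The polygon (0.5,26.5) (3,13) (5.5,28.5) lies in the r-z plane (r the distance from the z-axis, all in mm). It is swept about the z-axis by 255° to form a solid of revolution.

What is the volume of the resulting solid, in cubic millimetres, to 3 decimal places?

Profile (r,z), 3 vertices: (0.5,26.5) (3,13) (5.5,28.5)
edge 0: (0.5,26.5)→(3,13)  cross = 0.5·13 − 3·26.5 = -73.0000; (r_i+r_j)·cross = 3.5·-73.0000 = -255.5000
edge 1: (3,13)→(5.5,28.5)  cross = 3·28.5 − 5.5·13 = 14.0000; (r_i+r_j)·cross = 8.5·14.0000 = 119.0000
edge 2: (5.5,28.5)→(0.5,26.5)  cross = 5.5·26.5 − 0.5·28.5 = 131.5000; (r_i+r_j)·cross = 6·131.5000 = 789.0000
Σcross = 72.5000 → A = |Σcross|/2 = 36.2500 mm²
Σ(r_i+r_j)·cross = 652.5000 → first moment M = |Σ|/6 = 108.7500
R_c = M/A = 108.7500/36.2500 = 3.0000 mm
θ = 255° = 4.450590 rad
V = θ·R_c·A = 4.450590·3.0000·36.2500 = 484.002 mm³

Volume = 484.002 mm³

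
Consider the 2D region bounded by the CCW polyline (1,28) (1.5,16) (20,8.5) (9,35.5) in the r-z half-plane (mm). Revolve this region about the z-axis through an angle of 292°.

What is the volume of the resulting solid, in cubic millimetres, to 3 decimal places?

Volume = 11777.373 mm³

Profile (r,z), 4 vertices: (1,28) (1.5,16) (20,8.5) (9,35.5)
edge 0: (1,28)→(1.5,16)  cross = 1·16 − 1.5·28 = -26.0000; (r_i+r_j)·cross = 2.5·-26.0000 = -65.0000
edge 1: (1.5,16)→(20,8.5)  cross = 1.5·8.5 − 20·16 = -307.2500; (r_i+r_j)·cross = 21.5·-307.2500 = -6605.8750
edge 2: (20,8.5)→(9,35.5)  cross = 20·35.5 − 9·8.5 = 633.5000; (r_i+r_j)·cross = 29·633.5000 = 18371.5000
edge 3: (9,35.5)→(1,28)  cross = 9·28 − 1·35.5 = 216.5000; (r_i+r_j)·cross = 10·216.5000 = 2165.0000
Σcross = 516.7500 → A = |Σcross|/2 = 258.3750 mm²
Σ(r_i+r_j)·cross = 13865.6250 → first moment M = |Σ|/6 = 2310.9375
R_c = M/A = 2310.9375/258.3750 = 8.9441 mm
θ = 292° = 5.096361 rad
V = θ·R_c·A = 5.096361·8.9441·258.3750 = 11777.373 mm³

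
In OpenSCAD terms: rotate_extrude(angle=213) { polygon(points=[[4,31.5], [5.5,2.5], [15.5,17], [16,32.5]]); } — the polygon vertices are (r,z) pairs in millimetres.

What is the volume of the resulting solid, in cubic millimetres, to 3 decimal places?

Profile (r,z), 4 vertices: (4,31.5) (5.5,2.5) (15.5,17) (16,32.5)
edge 0: (4,31.5)→(5.5,2.5)  cross = 4·2.5 − 5.5·31.5 = -163.2500; (r_i+r_j)·cross = 9.5·-163.2500 = -1550.8750
edge 1: (5.5,2.5)→(15.5,17)  cross = 5.5·17 − 15.5·2.5 = 54.7500; (r_i+r_j)·cross = 21·54.7500 = 1149.7500
edge 2: (15.5,17)→(16,32.5)  cross = 15.5·32.5 − 16·17 = 231.7500; (r_i+r_j)·cross = 31.5·231.7500 = 7300.1250
edge 3: (16,32.5)→(4,31.5)  cross = 16·31.5 − 4·32.5 = 374.0000; (r_i+r_j)·cross = 20·374.0000 = 7480.0000
Σcross = 497.2500 → A = |Σcross|/2 = 248.6250 mm²
Σ(r_i+r_j)·cross = 14379.0000 → first moment M = |Σ|/6 = 2396.5000
R_c = M/A = 2396.5000/248.6250 = 9.6390 mm
θ = 213° = 3.717551 rad
V = θ·R_c·A = 3.717551·9.6390·248.6250 = 8909.112 mm³

Volume = 8909.112 mm³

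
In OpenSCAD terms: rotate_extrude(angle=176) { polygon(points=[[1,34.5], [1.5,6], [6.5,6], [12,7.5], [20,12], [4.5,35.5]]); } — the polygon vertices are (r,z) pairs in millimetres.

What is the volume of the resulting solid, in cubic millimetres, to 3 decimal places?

Volume = 8065.533 mm³

Profile (r,z), 6 vertices: (1,34.5) (1.5,6) (6.5,6) (12,7.5) (20,12) (4.5,35.5)
edge 0: (1,34.5)→(1.5,6)  cross = 1·6 − 1.5·34.5 = -45.7500; (r_i+r_j)·cross = 2.5·-45.7500 = -114.3750
edge 1: (1.5,6)→(6.5,6)  cross = 1.5·6 − 6.5·6 = -30.0000; (r_i+r_j)·cross = 8·-30.0000 = -240.0000
edge 2: (6.5,6)→(12,7.5)  cross = 6.5·7.5 − 12·6 = -23.2500; (r_i+r_j)·cross = 18.5·-23.2500 = -430.1250
edge 3: (12,7.5)→(20,12)  cross = 12·12 − 20·7.5 = -6.0000; (r_i+r_j)·cross = 32·-6.0000 = -192.0000
edge 4: (20,12)→(4.5,35.5)  cross = 20·35.5 − 4.5·12 = 656.0000; (r_i+r_j)·cross = 24.5·656.0000 = 16072.0000
edge 5: (4.5,35.5)→(1,34.5)  cross = 4.5·34.5 − 1·35.5 = 119.7500; (r_i+r_j)·cross = 5.5·119.7500 = 658.6250
Σcross = 670.7500 → A = |Σcross|/2 = 335.3750 mm²
Σ(r_i+r_j)·cross = 15754.1250 → first moment M = |Σ|/6 = 2625.6875
R_c = M/A = 2625.6875/335.3750 = 7.8291 mm
θ = 176° = 3.071779 rad
V = θ·R_c·A = 3.071779·7.8291·335.3750 = 8065.533 mm³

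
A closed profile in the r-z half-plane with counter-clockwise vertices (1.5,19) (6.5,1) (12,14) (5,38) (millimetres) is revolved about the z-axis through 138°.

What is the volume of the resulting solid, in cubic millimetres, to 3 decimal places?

Profile (r,z), 4 vertices: (1.5,19) (6.5,1) (12,14) (5,38)
edge 0: (1.5,19)→(6.5,1)  cross = 1.5·1 − 6.5·19 = -122.0000; (r_i+r_j)·cross = 8·-122.0000 = -976.0000
edge 1: (6.5,1)→(12,14)  cross = 6.5·14 − 12·1 = 79.0000; (r_i+r_j)·cross = 18.5·79.0000 = 1461.5000
edge 2: (12,14)→(5,38)  cross = 12·38 − 5·14 = 386.0000; (r_i+r_j)·cross = 17·386.0000 = 6562.0000
edge 3: (5,38)→(1.5,19)  cross = 5·19 − 1.5·38 = 38.0000; (r_i+r_j)·cross = 6.5·38.0000 = 247.0000
Σcross = 381.0000 → A = |Σcross|/2 = 190.5000 mm²
Σ(r_i+r_j)·cross = 7294.5000 → first moment M = |Σ|/6 = 1215.7500
R_c = M/A = 1215.7500/190.5000 = 6.3819 mm
θ = 138° = 2.408554 rad
V = θ·R_c·A = 2.408554·6.3819·190.5000 = 2928.200 mm³

Volume = 2928.200 mm³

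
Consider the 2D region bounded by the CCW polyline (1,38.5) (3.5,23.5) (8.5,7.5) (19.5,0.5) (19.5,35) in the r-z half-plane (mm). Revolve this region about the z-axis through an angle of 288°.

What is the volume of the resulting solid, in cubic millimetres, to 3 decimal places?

Profile (r,z), 5 vertices: (1,38.5) (3.5,23.5) (8.5,7.5) (19.5,0.5) (19.5,35)
edge 0: (1,38.5)→(3.5,23.5)  cross = 1·23.5 − 3.5·38.5 = -111.2500; (r_i+r_j)·cross = 4.5·-111.2500 = -500.6250
edge 1: (3.5,23.5)→(8.5,7.5)  cross = 3.5·7.5 − 8.5·23.5 = -173.5000; (r_i+r_j)·cross = 12·-173.5000 = -2082.0000
edge 2: (8.5,7.5)→(19.5,0.5)  cross = 8.5·0.5 − 19.5·7.5 = -142.0000; (r_i+r_j)·cross = 28·-142.0000 = -3976.0000
edge 3: (19.5,0.5)→(19.5,35)  cross = 19.5·35 − 19.5·0.5 = 672.7500; (r_i+r_j)·cross = 39·672.7500 = 26237.2500
edge 4: (19.5,35)→(1,38.5)  cross = 19.5·38.5 − 1·35 = 715.7500; (r_i+r_j)·cross = 20.5·715.7500 = 14672.8750
Σcross = 961.7500 → A = |Σcross|/2 = 480.8750 mm²
Σ(r_i+r_j)·cross = 34351.5000 → first moment M = |Σ|/6 = 5725.2500
R_c = M/A = 5725.2500/480.8750 = 11.9059 mm
θ = 288° = 5.026548 rad
V = θ·R_c·A = 5.026548·11.9059·480.8750 = 28778.245 mm³

Volume = 28778.245 mm³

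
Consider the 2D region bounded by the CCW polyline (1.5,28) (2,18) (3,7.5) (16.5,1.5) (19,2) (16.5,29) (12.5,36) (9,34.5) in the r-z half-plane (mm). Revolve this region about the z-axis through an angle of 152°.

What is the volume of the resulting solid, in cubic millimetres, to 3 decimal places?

Volume = 11959.662 mm³

Profile (r,z), 8 vertices: (1.5,28) (2,18) (3,7.5) (16.5,1.5) (19,2) (16.5,29) (12.5,36) (9,34.5)
edge 0: (1.5,28)→(2,18)  cross = 1.5·18 − 2·28 = -29.0000; (r_i+r_j)·cross = 3.5·-29.0000 = -101.5000
edge 1: (2,18)→(3,7.5)  cross = 2·7.5 − 3·18 = -39.0000; (r_i+r_j)·cross = 5·-39.0000 = -195.0000
edge 2: (3,7.5)→(16.5,1.5)  cross = 3·1.5 − 16.5·7.5 = -119.2500; (r_i+r_j)·cross = 19.5·-119.2500 = -2325.3750
edge 3: (16.5,1.5)→(19,2)  cross = 16.5·2 − 19·1.5 = 4.5000; (r_i+r_j)·cross = 35.5·4.5000 = 159.7500
edge 4: (19,2)→(16.5,29)  cross = 19·29 − 16.5·2 = 518.0000; (r_i+r_j)·cross = 35.5·518.0000 = 18389.0000
edge 5: (16.5,29)→(12.5,36)  cross = 16.5·36 − 12.5·29 = 231.5000; (r_i+r_j)·cross = 29·231.5000 = 6713.5000
edge 6: (12.5,36)→(9,34.5)  cross = 12.5·34.5 − 9·36 = 107.2500; (r_i+r_j)·cross = 21.5·107.2500 = 2305.8750
edge 7: (9,34.5)→(1.5,28)  cross = 9·28 − 1.5·34.5 = 200.2500; (r_i+r_j)·cross = 10.5·200.2500 = 2102.6250
Σcross = 874.2500 → A = |Σcross|/2 = 437.1250 mm²
Σ(r_i+r_j)·cross = 27048.8750 → first moment M = |Σ|/6 = 4508.1458
R_c = M/A = 4508.1458/437.1250 = 10.3132 mm
θ = 152° = 2.652900 rad
V = θ·R_c·A = 2.652900·10.3132·437.1250 = 11959.662 mm³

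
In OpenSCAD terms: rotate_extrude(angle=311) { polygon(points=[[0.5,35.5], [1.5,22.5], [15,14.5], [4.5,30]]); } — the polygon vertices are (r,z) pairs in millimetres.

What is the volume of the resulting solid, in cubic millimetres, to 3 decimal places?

Volume = 2652.922 mm³

Profile (r,z), 4 vertices: (0.5,35.5) (1.5,22.5) (15,14.5) (4.5,30)
edge 0: (0.5,35.5)→(1.5,22.5)  cross = 0.5·22.5 − 1.5·35.5 = -42.0000; (r_i+r_j)·cross = 2·-42.0000 = -84.0000
edge 1: (1.5,22.5)→(15,14.5)  cross = 1.5·14.5 − 15·22.5 = -315.7500; (r_i+r_j)·cross = 16.5·-315.7500 = -5209.8750
edge 2: (15,14.5)→(4.5,30)  cross = 15·30 − 4.5·14.5 = 384.7500; (r_i+r_j)·cross = 19.5·384.7500 = 7502.6250
edge 3: (4.5,30)→(0.5,35.5)  cross = 4.5·35.5 − 0.5·30 = 144.7500; (r_i+r_j)·cross = 5·144.7500 = 723.7500
Σcross = 171.7500 → A = |Σcross|/2 = 85.8750 mm²
Σ(r_i+r_j)·cross = 2932.5000 → first moment M = |Σ|/6 = 488.7500
R_c = M/A = 488.7500/85.8750 = 5.6914 mm
θ = 311° = 5.427974 rad
V = θ·R_c·A = 5.427974·5.6914·85.8750 = 2652.922 mm³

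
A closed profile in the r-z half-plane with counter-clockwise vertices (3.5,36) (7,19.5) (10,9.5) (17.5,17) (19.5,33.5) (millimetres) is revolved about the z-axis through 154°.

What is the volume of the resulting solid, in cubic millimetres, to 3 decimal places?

Profile (r,z), 5 vertices: (3.5,36) (7,19.5) (10,9.5) (17.5,17) (19.5,33.5)
edge 0: (3.5,36)→(7,19.5)  cross = 3.5·19.5 − 7·36 = -183.7500; (r_i+r_j)·cross = 10.5·-183.7500 = -1929.3750
edge 1: (7,19.5)→(10,9.5)  cross = 7·9.5 − 10·19.5 = -128.5000; (r_i+r_j)·cross = 17·-128.5000 = -2184.5000
edge 2: (10,9.5)→(17.5,17)  cross = 10·17 − 17.5·9.5 = 3.7500; (r_i+r_j)·cross = 27.5·3.7500 = 103.1250
edge 3: (17.5,17)→(19.5,33.5)  cross = 17.5·33.5 − 19.5·17 = 254.7500; (r_i+r_j)·cross = 37·254.7500 = 9425.7500
edge 4: (19.5,33.5)→(3.5,36)  cross = 19.5·36 − 3.5·33.5 = 584.7500; (r_i+r_j)·cross = 23·584.7500 = 13449.2500
Σcross = 531.0000 → A = |Σcross|/2 = 265.5000 mm²
Σ(r_i+r_j)·cross = 18864.2500 → first moment M = |Σ|/6 = 3144.0417
R_c = M/A = 3144.0417/265.5000 = 11.8420 mm
θ = 154° = 2.687807 rad
V = θ·R_c·A = 2.687807·11.8420·265.5000 = 8450.577 mm³

Volume = 8450.577 mm³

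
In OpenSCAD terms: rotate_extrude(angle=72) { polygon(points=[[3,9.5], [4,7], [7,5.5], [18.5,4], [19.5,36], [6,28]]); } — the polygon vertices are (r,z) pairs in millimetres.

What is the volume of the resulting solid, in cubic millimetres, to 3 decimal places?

Profile (r,z), 6 vertices: (3,9.5) (4,7) (7,5.5) (18.5,4) (19.5,36) (6,28)
edge 0: (3,9.5)→(4,7)  cross = 3·7 − 4·9.5 = -17.0000; (r_i+r_j)·cross = 7·-17.0000 = -119.0000
edge 1: (4,7)→(7,5.5)  cross = 4·5.5 − 7·7 = -27.0000; (r_i+r_j)·cross = 11·-27.0000 = -297.0000
edge 2: (7,5.5)→(18.5,4)  cross = 7·4 − 18.5·5.5 = -73.7500; (r_i+r_j)·cross = 25.5·-73.7500 = -1880.6250
edge 3: (18.5,4)→(19.5,36)  cross = 18.5·36 − 19.5·4 = 588.0000; (r_i+r_j)·cross = 38·588.0000 = 22344.0000
edge 4: (19.5,36)→(6,28)  cross = 19.5·28 − 6·36 = 330.0000; (r_i+r_j)·cross = 25.5·330.0000 = 8415.0000
edge 5: (6,28)→(3,9.5)  cross = 6·9.5 − 3·28 = -27.0000; (r_i+r_j)·cross = 9·-27.0000 = -243.0000
Σcross = 773.2500 → A = |Σcross|/2 = 386.6250 mm²
Σ(r_i+r_j)·cross = 28219.3750 → first moment M = |Σ|/6 = 4703.2292
R_c = M/A = 4703.2292/386.6250 = 12.1648 mm
θ = 72° = 1.256637 rad
V = θ·R_c·A = 1.256637·12.1648·386.6250 = 5910.252 mm³

Volume = 5910.252 mm³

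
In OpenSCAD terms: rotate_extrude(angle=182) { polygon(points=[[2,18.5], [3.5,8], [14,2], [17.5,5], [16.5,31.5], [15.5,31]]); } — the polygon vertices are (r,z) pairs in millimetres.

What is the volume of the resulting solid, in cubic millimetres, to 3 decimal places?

Profile (r,z), 6 vertices: (2,18.5) (3.5,8) (14,2) (17.5,5) (16.5,31.5) (15.5,31)
edge 0: (2,18.5)→(3.5,8)  cross = 2·8 − 3.5·18.5 = -48.7500; (r_i+r_j)·cross = 5.5·-48.7500 = -268.1250
edge 1: (3.5,8)→(14,2)  cross = 3.5·2 − 14·8 = -105.0000; (r_i+r_j)·cross = 17.5·-105.0000 = -1837.5000
edge 2: (14,2)→(17.5,5)  cross = 14·5 − 17.5·2 = 35.0000; (r_i+r_j)·cross = 31.5·35.0000 = 1102.5000
edge 3: (17.5,5)→(16.5,31.5)  cross = 17.5·31.5 − 16.5·5 = 468.7500; (r_i+r_j)·cross = 34·468.7500 = 15937.5000
edge 4: (16.5,31.5)→(15.5,31)  cross = 16.5·31 − 15.5·31.5 = 23.2500; (r_i+r_j)·cross = 32·23.2500 = 744.0000
edge 5: (15.5,31)→(2,18.5)  cross = 15.5·18.5 − 2·31 = 224.7500; (r_i+r_j)·cross = 17.5·224.7500 = 3933.1250
Σcross = 598.0000 → A = |Σcross|/2 = 299.0000 mm²
Σ(r_i+r_j)·cross = 19611.5000 → first moment M = |Σ|/6 = 3268.5833
R_c = M/A = 3268.5833/299.0000 = 10.9317 mm
θ = 182° = 3.176499 rad
V = θ·R_c·A = 3.176499·10.9317·299.0000 = 10382.652 mm³

Volume = 10382.652 mm³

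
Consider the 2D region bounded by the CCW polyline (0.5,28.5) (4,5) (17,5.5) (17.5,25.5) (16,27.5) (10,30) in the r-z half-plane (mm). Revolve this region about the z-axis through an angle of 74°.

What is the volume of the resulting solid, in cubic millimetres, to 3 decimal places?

Volume = 4397.545 mm³

Profile (r,z), 6 vertices: (0.5,28.5) (4,5) (17,5.5) (17.5,25.5) (16,27.5) (10,30)
edge 0: (0.5,28.5)→(4,5)  cross = 0.5·5 − 4·28.5 = -111.5000; (r_i+r_j)·cross = 4.5·-111.5000 = -501.7500
edge 1: (4,5)→(17,5.5)  cross = 4·5.5 − 17·5 = -63.0000; (r_i+r_j)·cross = 21·-63.0000 = -1323.0000
edge 2: (17,5.5)→(17.5,25.5)  cross = 17·25.5 − 17.5·5.5 = 337.2500; (r_i+r_j)·cross = 34.5·337.2500 = 11635.1250
edge 3: (17.5,25.5)→(16,27.5)  cross = 17.5·27.5 − 16·25.5 = 73.2500; (r_i+r_j)·cross = 33.5·73.2500 = 2453.8750
edge 4: (16,27.5)→(10,30)  cross = 16·30 − 10·27.5 = 205.0000; (r_i+r_j)·cross = 26·205.0000 = 5330.0000
edge 5: (10,30)→(0.5,28.5)  cross = 10·28.5 − 0.5·30 = 270.0000; (r_i+r_j)·cross = 10.5·270.0000 = 2835.0000
Σcross = 711.0000 → A = |Σcross|/2 = 355.5000 mm²
Σ(r_i+r_j)·cross = 20429.2500 → first moment M = |Σ|/6 = 3404.8750
R_c = M/A = 3404.8750/355.5000 = 9.5777 mm
θ = 74° = 1.291544 rad
V = θ·R_c·A = 1.291544·9.5777·355.5000 = 4397.545 mm³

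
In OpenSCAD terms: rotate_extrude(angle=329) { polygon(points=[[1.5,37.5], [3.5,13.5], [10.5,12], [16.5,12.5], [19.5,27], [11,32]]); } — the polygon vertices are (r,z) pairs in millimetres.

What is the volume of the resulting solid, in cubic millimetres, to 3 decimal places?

Profile (r,z), 6 vertices: (1.5,37.5) (3.5,13.5) (10.5,12) (16.5,12.5) (19.5,27) (11,32)
edge 0: (1.5,37.5)→(3.5,13.5)  cross = 1.5·13.5 − 3.5·37.5 = -111.0000; (r_i+r_j)·cross = 5·-111.0000 = -555.0000
edge 1: (3.5,13.5)→(10.5,12)  cross = 3.5·12 − 10.5·13.5 = -99.7500; (r_i+r_j)·cross = 14·-99.7500 = -1396.5000
edge 2: (10.5,12)→(16.5,12.5)  cross = 10.5·12.5 − 16.5·12 = -66.7500; (r_i+r_j)·cross = 27·-66.7500 = -1802.2500
edge 3: (16.5,12.5)→(19.5,27)  cross = 16.5·27 − 19.5·12.5 = 201.7500; (r_i+r_j)·cross = 36·201.7500 = 7263.0000
edge 4: (19.5,27)→(11,32)  cross = 19.5·32 − 11·27 = 327.0000; (r_i+r_j)·cross = 30.5·327.0000 = 9973.5000
edge 5: (11,32)→(1.5,37.5)  cross = 11·37.5 − 1.5·32 = 364.5000; (r_i+r_j)·cross = 12.5·364.5000 = 4556.2500
Σcross = 615.7500 → A = |Σcross|/2 = 307.8750 mm²
Σ(r_i+r_j)·cross = 18039.0000 → first moment M = |Σ|/6 = 3006.5000
R_c = M/A = 3006.5000/307.8750 = 9.7653 mm
θ = 329° = 5.742133 rad
V = θ·R_c·A = 5.742133·9.7653·307.8750 = 17263.724 mm³

Volume = 17263.724 mm³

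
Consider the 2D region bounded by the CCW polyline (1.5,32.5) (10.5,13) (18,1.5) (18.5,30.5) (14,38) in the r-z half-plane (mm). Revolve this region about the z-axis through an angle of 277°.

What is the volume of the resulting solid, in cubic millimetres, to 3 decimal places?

Profile (r,z), 5 vertices: (1.5,32.5) (10.5,13) (18,1.5) (18.5,30.5) (14,38)
edge 0: (1.5,32.5)→(10.5,13)  cross = 1.5·13 − 10.5·32.5 = -321.7500; (r_i+r_j)·cross = 12·-321.7500 = -3861.0000
edge 1: (10.5,13)→(18,1.5)  cross = 10.5·1.5 − 18·13 = -218.2500; (r_i+r_j)·cross = 28.5·-218.2500 = -6220.1250
edge 2: (18,1.5)→(18.5,30.5)  cross = 18·30.5 − 18.5·1.5 = 521.2500; (r_i+r_j)·cross = 36.5·521.2500 = 19025.6250
edge 3: (18.5,30.5)→(14,38)  cross = 18.5·38 − 14·30.5 = 276.0000; (r_i+r_j)·cross = 32.5·276.0000 = 8970.0000
edge 4: (14,38)→(1.5,32.5)  cross = 14·32.5 − 1.5·38 = 398.0000; (r_i+r_j)·cross = 15.5·398.0000 = 6169.0000
Σcross = 655.2500 → A = |Σcross|/2 = 327.6250 mm²
Σ(r_i+r_j)·cross = 24083.5000 → first moment M = |Σ|/6 = 4013.9167
R_c = M/A = 4013.9167/327.6250 = 12.2516 mm
θ = 277° = 4.834562 rad
V = θ·R_c·A = 4.834562·12.2516·327.6250 = 19405.529 mm³

Volume = 19405.529 mm³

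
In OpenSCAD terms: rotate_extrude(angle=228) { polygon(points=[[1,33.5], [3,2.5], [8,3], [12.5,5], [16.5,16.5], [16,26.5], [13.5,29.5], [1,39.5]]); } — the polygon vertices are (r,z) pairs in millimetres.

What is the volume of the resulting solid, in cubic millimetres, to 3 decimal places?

Volume = 12880.080 mm³

Profile (r,z), 8 vertices: (1,33.5) (3,2.5) (8,3) (12.5,5) (16.5,16.5) (16,26.5) (13.5,29.5) (1,39.5)
edge 0: (1,33.5)→(3,2.5)  cross = 1·2.5 − 3·33.5 = -98.0000; (r_i+r_j)·cross = 4·-98.0000 = -392.0000
edge 1: (3,2.5)→(8,3)  cross = 3·3 − 8·2.5 = -11.0000; (r_i+r_j)·cross = 11·-11.0000 = -121.0000
edge 2: (8,3)→(12.5,5)  cross = 8·5 − 12.5·3 = 2.5000; (r_i+r_j)·cross = 20.5·2.5000 = 51.2500
edge 3: (12.5,5)→(16.5,16.5)  cross = 12.5·16.5 − 16.5·5 = 123.7500; (r_i+r_j)·cross = 29·123.7500 = 3588.7500
edge 4: (16.5,16.5)→(16,26.5)  cross = 16.5·26.5 − 16·16.5 = 173.2500; (r_i+r_j)·cross = 32.5·173.2500 = 5630.6250
edge 5: (16,26.5)→(13.5,29.5)  cross = 16·29.5 − 13.5·26.5 = 114.2500; (r_i+r_j)·cross = 29.5·114.2500 = 3370.3750
edge 6: (13.5,29.5)→(1,39.5)  cross = 13.5·39.5 − 1·29.5 = 503.7500; (r_i+r_j)·cross = 14.5·503.7500 = 7304.3750
edge 7: (1,39.5)→(1,33.5)  cross = 1·33.5 − 1·39.5 = -6.0000; (r_i+r_j)·cross = 2·-6.0000 = -12.0000
Σcross = 802.5000 → A = |Σcross|/2 = 401.2500 mm²
Σ(r_i+r_j)·cross = 19420.3750 → first moment M = |Σ|/6 = 3236.7292
R_c = M/A = 3236.7292/401.2500 = 8.0666 mm
θ = 228° = 3.979351 rad
V = θ·R_c·A = 3.979351·8.0666·401.2500 = 12880.080 mm³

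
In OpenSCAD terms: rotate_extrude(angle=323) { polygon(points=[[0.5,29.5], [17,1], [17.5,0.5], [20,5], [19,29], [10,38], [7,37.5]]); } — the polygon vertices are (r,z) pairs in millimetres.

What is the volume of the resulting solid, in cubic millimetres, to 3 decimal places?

Volume = 26808.133 mm³

Profile (r,z), 7 vertices: (0.5,29.5) (17,1) (17.5,0.5) (20,5) (19,29) (10,38) (7,37.5)
edge 0: (0.5,29.5)→(17,1)  cross = 0.5·1 − 17·29.5 = -501.0000; (r_i+r_j)·cross = 17.5·-501.0000 = -8767.5000
edge 1: (17,1)→(17.5,0.5)  cross = 17·0.5 − 17.5·1 = -9.0000; (r_i+r_j)·cross = 34.5·-9.0000 = -310.5000
edge 2: (17.5,0.5)→(20,5)  cross = 17.5·5 − 20·0.5 = 77.5000; (r_i+r_j)·cross = 37.5·77.5000 = 2906.2500
edge 3: (20,5)→(19,29)  cross = 20·29 − 19·5 = 485.0000; (r_i+r_j)·cross = 39·485.0000 = 18915.0000
edge 4: (19,29)→(10,38)  cross = 19·38 − 10·29 = 432.0000; (r_i+r_j)·cross = 29·432.0000 = 12528.0000
edge 5: (10,38)→(7,37.5)  cross = 10·37.5 − 7·38 = 109.0000; (r_i+r_j)·cross = 17·109.0000 = 1853.0000
edge 6: (7,37.5)→(0.5,29.5)  cross = 7·29.5 − 0.5·37.5 = 187.7500; (r_i+r_j)·cross = 7.5·187.7500 = 1408.1250
Σcross = 781.2500 → A = |Σcross|/2 = 390.6250 mm²
Σ(r_i+r_j)·cross = 28532.3750 → first moment M = |Σ|/6 = 4755.3958
R_c = M/A = 4755.3958/390.6250 = 12.1738 mm
θ = 323° = 5.637413 rad
V = θ·R_c·A = 5.637413·12.1738·390.6250 = 26808.133 mm³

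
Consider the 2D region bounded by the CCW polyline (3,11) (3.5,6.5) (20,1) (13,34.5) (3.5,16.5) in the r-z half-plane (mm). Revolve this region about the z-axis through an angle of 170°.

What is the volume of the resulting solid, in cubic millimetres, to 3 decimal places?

Profile (r,z), 5 vertices: (3,11) (3.5,6.5) (20,1) (13,34.5) (3.5,16.5)
edge 0: (3,11)→(3.5,6.5)  cross = 3·6.5 − 3.5·11 = -19.0000; (r_i+r_j)·cross = 6.5·-19.0000 = -123.5000
edge 1: (3.5,6.5)→(20,1)  cross = 3.5·1 − 20·6.5 = -126.5000; (r_i+r_j)·cross = 23.5·-126.5000 = -2972.7500
edge 2: (20,1)→(13,34.5)  cross = 20·34.5 − 13·1 = 677.0000; (r_i+r_j)·cross = 33·677.0000 = 22341.0000
edge 3: (13,34.5)→(3.5,16.5)  cross = 13·16.5 − 3.5·34.5 = 93.7500; (r_i+r_j)·cross = 16.5·93.7500 = 1546.8750
edge 4: (3.5,16.5)→(3,11)  cross = 3.5·11 − 3·16.5 = -11.0000; (r_i+r_j)·cross = 6.5·-11.0000 = -71.5000
Σcross = 614.2500 → A = |Σcross|/2 = 307.1250 mm²
Σ(r_i+r_j)·cross = 20720.1250 → first moment M = |Σ|/6 = 3453.3542
R_c = M/A = 3453.3542/307.1250 = 11.2441 mm
θ = 170° = 2.967060 rad
V = θ·R_c·A = 2.967060·11.2441·307.1250 = 10246.308 mm³

Volume = 10246.308 mm³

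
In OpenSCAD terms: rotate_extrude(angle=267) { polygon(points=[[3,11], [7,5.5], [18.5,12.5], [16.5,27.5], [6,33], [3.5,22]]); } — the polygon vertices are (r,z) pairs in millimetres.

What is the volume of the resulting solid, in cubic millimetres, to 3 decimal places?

Volume = 14085.618 mm³

Profile (r,z), 6 vertices: (3,11) (7,5.5) (18.5,12.5) (16.5,27.5) (6,33) (3.5,22)
edge 0: (3,11)→(7,5.5)  cross = 3·5.5 − 7·11 = -60.5000; (r_i+r_j)·cross = 10·-60.5000 = -605.0000
edge 1: (7,5.5)→(18.5,12.5)  cross = 7·12.5 − 18.5·5.5 = -14.2500; (r_i+r_j)·cross = 25.5·-14.2500 = -363.3750
edge 2: (18.5,12.5)→(16.5,27.5)  cross = 18.5·27.5 − 16.5·12.5 = 302.5000; (r_i+r_j)·cross = 35·302.5000 = 10587.5000
edge 3: (16.5,27.5)→(6,33)  cross = 16.5·33 − 6·27.5 = 379.5000; (r_i+r_j)·cross = 22.5·379.5000 = 8538.7500
edge 4: (6,33)→(3.5,22)  cross = 6·22 − 3.5·33 = 16.5000; (r_i+r_j)·cross = 9.5·16.5000 = 156.7500
edge 5: (3.5,22)→(3,11)  cross = 3.5·11 − 3·22 = -27.5000; (r_i+r_j)·cross = 6.5·-27.5000 = -178.7500
Σcross = 596.2500 → A = |Σcross|/2 = 298.1250 mm²
Σ(r_i+r_j)·cross = 18135.8750 → first moment M = |Σ|/6 = 3022.6458
R_c = M/A = 3022.6458/298.1250 = 10.1389 mm
θ = 267° = 4.660029 rad
V = θ·R_c·A = 4.660029·10.1389·298.1250 = 14085.618 mm³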